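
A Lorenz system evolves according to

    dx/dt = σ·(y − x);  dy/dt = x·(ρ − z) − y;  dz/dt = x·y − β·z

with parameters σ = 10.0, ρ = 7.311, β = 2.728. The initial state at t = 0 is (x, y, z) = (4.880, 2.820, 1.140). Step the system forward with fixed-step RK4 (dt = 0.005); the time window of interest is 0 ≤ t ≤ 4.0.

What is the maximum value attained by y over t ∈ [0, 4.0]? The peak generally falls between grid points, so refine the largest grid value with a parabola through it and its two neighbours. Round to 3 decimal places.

max y = 6.716

t=0.000: state=(4.880, 2.820, 1.140)
step 1 (dt=0.005): k1=(-20.600, 27.294, 10.652), k2=(-19.403, 26.780, 10.763), k3=(-19.445, 26.798, 10.765), k4=(-18.288, 26.303, 10.872); state += dt/6·(k1+2k2+2k3+k4)
t=0.005: state=(4.783, 2.954, 1.194)
t=0.010: state=(4.697, 3.083, 1.249)
t=0.015: state=(4.621, 3.208, 1.305)
continuing one RK4 step at a time; state shown every 40 steps (Δt=0.2):
t=0.200: state=(5.248, 6.259, 4.219)
t=0.400: state=(6.248, 5.898, 8.460)
t=0.600: state=(4.365, 3.263, 8.567)
t=0.800: state=(2.878, 2.526, 6.412)
t=1.000: state=(2.767, 2.953, 4.850)
t=1.200: state=(3.475, 3.965, 4.480)
t=1.400: state=(4.522, 4.999, 5.462)
t=1.600: state=(5.019, 4.980, 7.007)
t=1.800: state=(4.471, 4.060, 7.378)
t=2.000: state=(3.766, 3.530, 6.600)
t=2.200: state=(3.594, 3.647, 5.808)
t=2.400: state=(3.894, 4.112, 5.603)
t=2.600: state=(4.328, 4.507, 6.025)
t=2.800: state=(4.495, 4.473, 6.600)
t=3.000: state=(4.288, 4.135, 6.741)
t=3.200: state=(4.010, 3.910, 6.446)
t=3.400: state=(3.931, 3.951, 6.116)
t=3.600: state=(4.056, 4.147, 6.036)
t=3.800: state=(4.229, 4.296, 6.213)
t=4.000: state=(4.286, 4.274, 6.431)
largest grid value and its neighbours: y(0.280)=6.71341, y(0.285)=6.71575, y(0.290)=6.71474
parabola through these three points peaks at t≈0.286 with y≈6.71582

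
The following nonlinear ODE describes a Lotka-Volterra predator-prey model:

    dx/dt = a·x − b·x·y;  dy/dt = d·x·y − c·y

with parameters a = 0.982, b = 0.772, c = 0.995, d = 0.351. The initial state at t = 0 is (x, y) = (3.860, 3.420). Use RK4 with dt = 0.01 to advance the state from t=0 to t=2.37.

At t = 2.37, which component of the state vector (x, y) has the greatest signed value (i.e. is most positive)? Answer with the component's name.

largest component: y

t=0.000: state=(3.860, 3.420)
step 1 (dt=0.01): k1=(-6.401, 1.231), k2=(-6.366, 1.194), k3=(-6.366, 1.195), k4=(-6.330, 1.158); state += dt/6·(k1+2k2+2k3+k4)
t=0.010: state=(3.796, 3.432)
t=0.020: state=(3.733, 3.443)
t=0.030: state=(3.671, 3.454)
continuing one RK4 step at a time; state shown every 10 steps (Δt=0.1):
t=0.100: state=(3.258, 3.507)
t=0.200: state=(2.738, 3.526)
t=0.300: state=(2.304, 3.487)
t=0.400: state=(1.947, 3.401)
t=0.500: state=(1.660, 3.279)
t=0.600: state=(1.429, 3.133)
t=0.700: state=(1.246, 2.973)
t=0.800: state=(1.100, 2.804)
t=0.900: state=(0.983, 2.633)
t=1.000: state=(0.891, 2.463)
t=1.100: state=(0.818, 2.297)
t=1.200: state=(0.761, 2.138)
t=1.300: state=(0.716, 1.986)
t=1.400: state=(0.681, 1.843)
t=1.500: state=(0.655, 1.708)
t=1.600: state=(0.637, 1.581)
t=1.700: state=(0.624, 1.464)
t=1.800: state=(0.618, 1.354)
t=1.900: state=(0.616, 1.253)
t=2.000: state=(0.620, 1.159)
t=2.100: state=(0.627, 1.072)
t=2.200: state=(0.639, 0.993)
t=2.300: state=(0.655, 0.919)
t=2.370: state=(0.668, 0.871)
compare at T: x=0.668, y=0.871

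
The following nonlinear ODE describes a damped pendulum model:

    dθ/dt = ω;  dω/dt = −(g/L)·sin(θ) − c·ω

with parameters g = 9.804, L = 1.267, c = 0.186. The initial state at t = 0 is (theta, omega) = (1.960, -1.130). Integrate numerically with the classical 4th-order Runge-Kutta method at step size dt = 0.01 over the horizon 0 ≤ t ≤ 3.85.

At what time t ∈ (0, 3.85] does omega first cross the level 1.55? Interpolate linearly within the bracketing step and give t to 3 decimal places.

t=0.000: state=(1.960, -1.130)
step 1 (dt=0.01): k1=(-1.130, -6.949), k2=(-1.165, -6.959), k3=(-1.165, -6.960), k4=(-1.200, -6.970); state += dt/6·(k1+2k2+2k3+k4)
t=0.010: state=(1.948, -1.200)
t=0.020: state=(1.936, -1.269)
t=0.030: state=(1.923, -1.339)
continuing one RK4 step at a time; state shown every 20 steps (Δt=0.2):
t=0.200: state=(1.592, -2.560)
t=0.400: state=(0.941, -3.899)
t=0.600: state=(0.083, -4.487)
t=0.800: state=(-0.767, -3.809)
t=1.000: state=(-1.388, -2.335)
t=1.200: state=(-1.694, -0.737)
t=1.400: state=(-1.688, 0.793)
t=1.500: state=(-1.571, 1.543)
next step: t=1.510: state=(-1.555, 1.618) — omega has crossed 1.55
linear interpolation between t=1.500 (1.54314) and t=1.510 (1.61758) → t≈1.501

t = 1.501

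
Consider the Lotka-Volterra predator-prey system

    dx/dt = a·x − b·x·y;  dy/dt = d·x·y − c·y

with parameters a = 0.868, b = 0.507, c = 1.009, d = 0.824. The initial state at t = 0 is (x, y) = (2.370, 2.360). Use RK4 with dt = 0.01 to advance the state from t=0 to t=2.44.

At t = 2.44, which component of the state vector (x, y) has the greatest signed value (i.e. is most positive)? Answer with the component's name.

t=0.000: state=(2.370, 2.360)
step 1 (dt=0.01): k1=(-0.779, 2.228), k2=(-0.791, 2.230), k3=(-0.791, 2.230), k4=(-0.803, 2.233); state += dt/6·(k1+2k2+2k3+k4)
t=0.010: state=(2.362, 2.382)
t=0.020: state=(2.354, 2.405)
t=0.030: state=(2.346, 2.427)
continuing one RK4 step at a time; state shown every 10 steps (Δt=0.1):
t=0.100: state=(2.280, 2.584)
t=0.200: state=(2.169, 2.807)
t=0.300: state=(2.041, 3.019)
t=0.400: state=(1.901, 3.210)
t=0.500: state=(1.754, 3.374)
t=0.600: state=(1.607, 3.503)
t=0.700: state=(1.464, 3.594)
t=0.800: state=(1.329, 3.645)
t=0.900: state=(1.204, 3.657)
t=1.000: state=(1.092, 3.634)
t=1.100: state=(0.991, 3.579)
t=1.200: state=(0.904, 3.498)
t=1.300: state=(0.828, 3.396)
t=1.400: state=(0.762, 3.278)
t=1.500: state=(0.706, 3.148)
t=1.600: state=(0.659, 3.010)
t=1.700: state=(0.619, 2.868)
t=1.800: state=(0.586, 2.725)
t=1.900: state=(0.559, 2.582)
t=2.000: state=(0.537, 2.442)
t=2.100: state=(0.519, 2.306)
t=2.200: state=(0.505, 2.174)
t=2.300: state=(0.495, 2.048)
t=2.400: state=(0.488, 1.928)
t=2.440: state=(0.486, 1.882)
compare at T: x=0.486, y=1.882

largest component: y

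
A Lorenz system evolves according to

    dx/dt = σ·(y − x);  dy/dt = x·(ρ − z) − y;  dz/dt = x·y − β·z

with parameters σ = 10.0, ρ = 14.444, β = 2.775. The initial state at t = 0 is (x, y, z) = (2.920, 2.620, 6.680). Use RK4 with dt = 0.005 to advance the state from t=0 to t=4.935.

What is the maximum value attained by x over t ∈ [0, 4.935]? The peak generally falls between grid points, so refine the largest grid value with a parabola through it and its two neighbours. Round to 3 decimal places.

t=0.000: state=(2.920, 2.620, 6.680)
step 1 (dt=0.005): k1=(-3.000, 20.051, -10.887), k2=(-2.424, 20.022, -10.685), k3=(-2.439, 20.032, -10.682), k4=(-1.876, 20.011, -10.479); state += dt/6·(k1+2k2+2k3+k4)
t=0.005: state=(2.908, 2.720, 6.627)
t=0.010: state=(2.901, 2.820, 6.575)
t=0.015: state=(2.900, 2.920, 6.526)
continuing one RK4 step at a time; state shown every 40 steps (Δt=0.2):
t=0.200: state=(5.314, 7.632, 7.000)
t=0.400: state=(9.646, 10.069, 16.513)
t=0.600: state=(5.486, 2.770, 16.818)
t=0.800: state=(2.756, 2.576, 10.925)
t=1.000: state=(3.887, 5.140, 8.131)
t=1.200: state=(7.474, 9.392, 11.496)
t=1.400: state=(7.997, 6.258, 17.594)
t=1.600: state=(4.285, 3.157, 13.832)
t=1.800: state=(3.898, 4.488, 10.077)
t=2.000: state=(6.200, 7.732, 10.628)
t=2.200: state=(8.056, 7.758, 15.788)
t=2.400: state=(5.604, 4.243, 15.118)
t=2.600: state=(4.345, 4.459, 11.614)
t=2.800: state=(5.687, 6.774, 10.958)
t=3.000: state=(7.509, 7.802, 14.365)
t=3.200: state=(6.316, 5.222, 15.303)
t=3.400: state=(4.864, 4.681, 12.645)
t=3.600: state=(5.524, 6.258, 11.511)
t=3.800: state=(7.003, 7.450, 13.590)
t=4.000: state=(6.588, 5.859, 15.013)
t=4.200: state=(5.309, 4.989, 13.268)
t=4.400: state=(5.520, 5.989, 12.034)
t=4.600: state=(6.633, 7.072, 13.220)
t=4.800: state=(6.631, 6.201, 14.609)
t=4.935: state=(5.926, 5.421, 14.099)
largest grid value and its neighbours: x(0.405)=9.66331, x(0.410)=9.67143, x(0.415)=9.67074
parabola through these three points peaks at t≈0.412 with x≈9.67222

max x = 9.672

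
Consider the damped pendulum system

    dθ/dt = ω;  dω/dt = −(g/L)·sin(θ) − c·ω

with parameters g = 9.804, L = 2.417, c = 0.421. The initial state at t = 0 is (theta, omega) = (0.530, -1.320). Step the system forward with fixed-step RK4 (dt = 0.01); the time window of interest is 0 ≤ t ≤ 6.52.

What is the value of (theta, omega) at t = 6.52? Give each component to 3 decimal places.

t=0.000: state=(0.530, -1.320)
step 1 (dt=0.01): k1=(-1.320, -1.495), k2=(-1.327, -1.469), k3=(-1.327, -1.468), k4=(-1.335, -1.442); state += dt/6·(k1+2k2+2k3+k4)
t=0.010: state=(0.517, -1.335)
t=0.020: state=(0.503, -1.349)
t=0.030: state=(0.490, -1.362)
continuing one RK4 step at a time; state shown every 25 steps (Δt=0.25):
t=0.250: state=(0.168, -1.516)
t=0.500: state=(-0.197, -1.344)
t=0.750: state=(-0.480, -0.880)
t=1.000: state=(-0.626, -0.276)
t=1.250: state=(-0.618, 0.322)
t=1.500: state=(-0.475, 0.797)
t=1.750: state=(-0.238, 1.055)
t=2.000: state=(0.030, 1.047)
t=2.250: state=(0.265, 0.794)
t=2.500: state=(0.414, 0.386)
t=2.750: state=(0.454, -0.066)
t=3.000: state=(0.386, -0.459)
t=3.250: state=(0.236, -0.711)
t=3.500: state=(0.047, -0.775)
t=3.750: state=(-0.135, -0.651)
t=4.000: state=(-0.267, -0.387)
t=4.250: state=(-0.324, -0.062)
t=4.500: state=(-0.300, 0.246)
t=4.750: state=(-0.208, 0.466)
t=5.000: state=(-0.077, 0.558)
t=5.250: state=(0.059, 0.509)
t=5.500: state=(0.167, 0.345)
t=5.750: state=(0.226, 0.118)
t=6.000: state=(0.226, -0.114)
t=6.250: state=(0.173, -0.296)
t=6.500: state=(0.085, -0.392)
t=6.520: state=(0.077, -0.395)

(theta, omega) = (0.077, -0.395)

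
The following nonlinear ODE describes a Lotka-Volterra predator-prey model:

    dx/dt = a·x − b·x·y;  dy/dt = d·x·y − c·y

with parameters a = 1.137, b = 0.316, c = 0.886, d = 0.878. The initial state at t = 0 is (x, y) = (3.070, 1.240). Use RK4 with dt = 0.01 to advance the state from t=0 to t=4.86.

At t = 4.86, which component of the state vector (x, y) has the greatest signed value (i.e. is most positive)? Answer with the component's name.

t=0.000: state=(3.070, 1.240)
step 1 (dt=0.01): k1=(2.288, 2.244), k2=(2.285, 2.277), k3=(2.285, 2.277), k4=(2.282, 2.310); state += dt/6·(k1+2k2+2k3+k4)
t=0.010: state=(3.093, 1.263)
t=0.020: state=(3.116, 1.286)
t=0.030: state=(3.138, 1.310)
continuing one RK4 step at a time; state shown every 20 steps (Δt=0.2):
t=0.200: state=(3.502, 1.851)
t=0.400: state=(3.790, 2.951)
t=0.600: state=(3.739, 4.819)
t=0.800: state=(3.192, 7.473)
t=1.000: state=(2.289, 10.153)
t=1.200: state=(1.427, 11.747)
t=1.400: state=(0.842, 11.957)
t=1.600: state=(0.506, 11.241)
t=1.800: state=(0.323, 10.110)
t=2.000: state=(0.223, 8.876)
t=2.200: state=(0.166, 7.689)
t=2.400: state=(0.132, 6.610)
t=2.600: state=(0.113, 5.656)
t=2.800: state=(0.102, 4.827)
t=3.000: state=(0.096, 4.114)
t=3.200: state=(0.095, 3.504)
t=3.400: state=(0.097, 2.985)
t=3.600: state=(0.103, 2.545)
t=3.800: state=(0.111, 2.172)
t=4.000: state=(0.123, 1.857)
t=4.200: state=(0.138, 1.591)
t=4.400: state=(0.158, 1.368)
t=4.600: state=(0.183, 1.180)
t=4.800: state=(0.215, 1.024)
t=4.860: state=(0.225, 0.982)
compare at T: x=0.225, y=0.982

largest component: y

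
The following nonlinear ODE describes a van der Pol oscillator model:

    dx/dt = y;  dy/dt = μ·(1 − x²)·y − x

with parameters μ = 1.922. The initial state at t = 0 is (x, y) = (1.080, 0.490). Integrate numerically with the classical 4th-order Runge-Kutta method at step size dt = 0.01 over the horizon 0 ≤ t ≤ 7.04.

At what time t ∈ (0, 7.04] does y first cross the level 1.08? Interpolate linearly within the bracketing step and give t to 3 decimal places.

t=0.000: state=(1.080, 0.490)
step 1 (dt=0.01): k1=(0.490, -1.237), k2=(0.484, -1.242), k3=(0.484, -1.242), k4=(0.478, -1.247); state += dt/6·(k1+2k2+2k3+k4)
t=0.010: state=(1.085, 0.478)
t=0.020: state=(1.090, 0.465)
t=0.030: state=(1.094, 0.452)
continuing one RK4 step at a time; state shown every 25 steps (Δt=0.25):
t=0.250: state=(1.162, 0.167)
t=0.500: state=(1.166, -0.128)
t=0.750: state=(1.102, -0.378)
t=1.000: state=(0.978, -0.619)
t=1.250: state=(0.788, -0.921)
t=1.500: state=(0.503, -1.400)
t=1.750: state=(0.057, -2.251)
t=2.000: state=(-0.651, -3.366)
t=2.250: state=(-1.481, -2.787)
t=2.500: state=(-1.913, -0.777)
t=2.750: state=(-1.980, 0.069)
t=3.000: state=(-1.929, 0.286)
t=3.250: state=(-1.848, 0.356)
t=3.500: state=(-1.753, 0.399)
t=3.750: state=(-1.648, 0.442)
t=4.000: state=(-1.531, 0.496)
t=4.250: state=(-1.398, 0.570)
t=4.500: state=(-1.243, 0.678)
t=4.750: state=(-1.054, 0.849)
t=4.950: state=(-0.864, 1.070)
next step: t=4.960: state=(-0.853, 1.084) — y has crossed 1.08
linear interpolation between t=4.950 (1.06997) and t=4.960 (1.08400) → t≈4.957

t = 4.957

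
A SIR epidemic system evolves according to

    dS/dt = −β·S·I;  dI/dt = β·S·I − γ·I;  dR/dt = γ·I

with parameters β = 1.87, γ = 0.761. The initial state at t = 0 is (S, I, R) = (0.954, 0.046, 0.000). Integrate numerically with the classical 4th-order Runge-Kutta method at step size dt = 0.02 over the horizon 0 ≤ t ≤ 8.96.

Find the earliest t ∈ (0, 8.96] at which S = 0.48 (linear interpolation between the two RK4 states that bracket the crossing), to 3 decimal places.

t=0.000: state=(0.954, 0.046, 0.000)
step 1 (dt=0.02): k1=(-0.082, 0.047, 0.035), k2=(-0.083, 0.047, 0.035), k3=(-0.083, 0.047, 0.035), k4=(-0.084, 0.048, 0.036); state += dt/6·(k1+2k2+2k3+k4)
t=0.020: state=(0.952, 0.047, 0.001)
t=0.040: state=(0.951, 0.048, 0.001)
t=0.060: state=(0.949, 0.049, 0.002)
continuing one RK4 step at a time; state shown every 25 steps (Δt=0.5):
t=0.500: state=(0.902, 0.075, 0.023)
t=1.000: state=(0.826, 0.115, 0.059)
t=1.500: state=(0.726, 0.163, 0.111)
t=2.000: state=(0.610, 0.208, 0.182)
t=2.500: state=(0.494, 0.238, 0.268)
t=2.560: state=(0.481, 0.240, 0.279)
next step: t=2.580: state=(0.477, 0.241, 0.282) — S has crossed 0.48
linear interpolation between t=2.560 (0.48090) and t=2.580 (0.47659) → t≈2.564

t = 2.564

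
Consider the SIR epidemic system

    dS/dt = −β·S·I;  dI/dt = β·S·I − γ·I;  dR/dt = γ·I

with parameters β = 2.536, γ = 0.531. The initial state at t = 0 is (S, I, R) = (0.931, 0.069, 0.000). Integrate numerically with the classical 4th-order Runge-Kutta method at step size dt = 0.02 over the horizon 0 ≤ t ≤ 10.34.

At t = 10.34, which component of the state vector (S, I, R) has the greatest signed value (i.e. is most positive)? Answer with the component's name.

largest component: R

t=0.000: state=(0.931, 0.069, 0.000)
step 1 (dt=0.02): k1=(-0.163, 0.126, 0.037), k2=(-0.166, 0.128, 0.037), k3=(-0.166, 0.128, 0.037), k4=(-0.168, 0.130, 0.038); state += dt/6·(k1+2k2+2k3+k4)
t=0.020: state=(0.928, 0.072, 0.001)
t=0.040: state=(0.924, 0.074, 0.002)
t=0.060: state=(0.921, 0.077, 0.002)
continuing one RK4 step at a time; state shown every 25 steps (Δt=0.5):
t=0.500: state=(0.810, 0.161, 0.029)
t=1.000: state=(0.605, 0.305, 0.090)
t=1.500: state=(0.376, 0.434, 0.190)
t=2.000: state=(0.209, 0.478, 0.313)
t=2.500: state=(0.115, 0.447, 0.437)
t=3.000: state=(0.068, 0.384, 0.548)
t=3.500: state=(0.044, 0.316, 0.641)
t=4.000: state=(0.030, 0.254, 0.716)
t=4.500: state=(0.023, 0.201, 0.776)
t=5.000: state=(0.018, 0.158, 0.824)
t=5.500: state=(0.015, 0.124, 0.861)
t=6.000: state=(0.013, 0.097, 0.890)
t=6.500: state=(0.012, 0.075, 0.913)
t=7.000: state=(0.011, 0.059, 0.930)
t=7.500: state=(0.010, 0.046, 0.944)
t=8.000: state=(0.010, 0.035, 0.955)
t=8.500: state=(0.009, 0.027, 0.963)
t=9.000: state=(0.009, 0.021, 0.970)
t=9.500: state=(0.009, 0.017, 0.975)
t=10.000: state=(0.009, 0.013, 0.978)
t=10.340: state=(0.009, 0.011, 0.981)
compare at T: S=0.009, I=0.011, R=0.981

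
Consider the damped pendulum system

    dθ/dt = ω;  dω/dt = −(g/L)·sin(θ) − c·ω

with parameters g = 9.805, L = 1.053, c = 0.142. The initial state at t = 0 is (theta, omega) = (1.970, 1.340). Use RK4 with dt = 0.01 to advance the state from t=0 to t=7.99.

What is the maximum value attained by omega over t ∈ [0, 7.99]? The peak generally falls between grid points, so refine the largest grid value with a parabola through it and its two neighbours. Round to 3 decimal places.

t=0.000: state=(1.970, 1.340)
step 1 (dt=0.01): k1=(1.340, -8.770), k2=(1.296, -8.739), k3=(1.296, -8.740), k4=(1.253, -8.710); state += dt/6·(k1+2k2+2k3+k4)
t=0.010: state=(1.983, 1.253)
t=0.020: state=(1.995, 1.166)
t=0.030: state=(2.006, 1.080)
continuing one RK4 step at a time; state shown every 50 steps (Δt=0.5):
t=0.500: state=(1.594, -2.882)
t=1.000: state=(-0.614, -4.597)
t=1.500: state=(-1.832, -0.118)
t=2.000: state=(-0.781, 4.146)
t=2.500: state=(1.269, 2.660)
t=3.000: state=(1.425, -1.994)
t=3.500: state=(-0.378, -4.082)
t=4.000: state=(-1.487, 0.023)
t=4.500: state=(-0.407, 3.832)
t=5.000: state=(1.213, 1.594)
t=5.500: state=(0.893, -2.723)
t=6.000: state=(-0.780, -2.716)
t=6.500: state=(-1.105, 1.491)
t=7.000: state=(0.322, 3.211)
t=7.500: state=(1.125, -0.385)
t=7.990: state=(0.102, -3.152)
largest grid value and its neighbours: omega(2.150)=4.65043, omega(2.160)=4.65198, omega(2.170)=4.64922
parabola through these three points peaks at t≈2.159 with omega≈4.65203

max omega = 4.652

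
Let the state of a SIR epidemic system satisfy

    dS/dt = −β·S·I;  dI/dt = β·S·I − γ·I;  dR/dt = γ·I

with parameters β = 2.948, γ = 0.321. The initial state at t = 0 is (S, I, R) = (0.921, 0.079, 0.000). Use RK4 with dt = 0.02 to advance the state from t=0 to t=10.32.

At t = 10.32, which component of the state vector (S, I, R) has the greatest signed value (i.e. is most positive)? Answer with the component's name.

t=0.000: state=(0.921, 0.079, 0.000)
step 1 (dt=0.02): k1=(-0.214, 0.189, 0.025), k2=(-0.219, 0.193, 0.026), k3=(-0.219, 0.193, 0.026), k4=(-0.224, 0.197, 0.027); state += dt/6·(k1+2k2+2k3+k4)
t=0.020: state=(0.917, 0.083, 0.001)
t=0.040: state=(0.912, 0.087, 0.001)
t=0.060: state=(0.907, 0.091, 0.002)
continuing one RK4 step at a time; state shown every 25 steps (Δt=0.5):
t=0.500: state=(0.743, 0.234, 0.023)
t=1.000: state=(0.440, 0.479, 0.080)
t=1.500: state=(0.189, 0.638, 0.172)
t=2.000: state=(0.072, 0.651, 0.277)
t=2.500: state=(0.029, 0.594, 0.378)
t=3.000: state=(0.013, 0.520, 0.467)
t=3.500: state=(0.006, 0.449, 0.545)
t=4.000: state=(0.003, 0.385, 0.612)
t=4.500: state=(0.002, 0.329, 0.669)
t=5.000: state=(0.001, 0.281, 0.718)
t=5.500: state=(0.001, 0.240, 0.759)
t=6.000: state=(0.001, 0.204, 0.795)
t=6.500: state=(0.000, 0.174, 0.825)
t=7.000: state=(0.000, 0.149, 0.851)
t=7.500: state=(0.000, 0.127, 0.873)
t=8.000: state=(0.000, 0.108, 0.892)
t=8.500: state=(0.000, 0.092, 0.908)
t=9.000: state=(0.000, 0.078, 0.922)
t=9.500: state=(0.000, 0.067, 0.933)
t=10.000: state=(0.000, 0.057, 0.943)
t=10.320: state=(0.000, 0.051, 0.949)
compare at T: S=0.000, I=0.051, R=0.949

largest component: R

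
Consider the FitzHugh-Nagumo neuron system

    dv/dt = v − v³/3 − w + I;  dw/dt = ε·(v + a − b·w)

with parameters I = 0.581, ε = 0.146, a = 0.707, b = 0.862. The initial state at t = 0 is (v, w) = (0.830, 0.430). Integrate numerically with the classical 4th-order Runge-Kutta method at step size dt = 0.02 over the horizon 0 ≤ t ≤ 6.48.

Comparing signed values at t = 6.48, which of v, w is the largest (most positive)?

t=0.000: state=(0.830, 0.430)
step 1 (dt=0.02): k1=(0.790, 0.170), k2=(0.791, 0.171), k3=(0.791, 0.171), k4=(0.792, 0.172); state += dt/6·(k1+2k2+2k3+k4)
t=0.020: state=(0.846, 0.433)
t=0.040: state=(0.862, 0.437)
t=0.060: state=(0.878, 0.440)
continuing one RK4 step at a time; state shown every 25 steps (Δt=0.5):
t=0.500: state=(1.209, 0.526)
t=1.000: state=(1.469, 0.640)
t=1.500: state=(1.575, 0.760)
t=2.000: state=(1.585, 0.875)
t=2.500: state=(1.550, 0.983)
t=3.000: state=(1.496, 1.081)
t=3.500: state=(1.432, 1.169)
t=4.000: state=(1.362, 1.246)
t=4.500: state=(1.287, 1.314)
t=5.000: state=(1.205, 1.372)
t=5.500: state=(1.116, 1.421)
t=6.000: state=(1.017, 1.459)
t=6.480: state=(0.907, 1.487)
compare at T: v=0.907, w=1.487

largest component: w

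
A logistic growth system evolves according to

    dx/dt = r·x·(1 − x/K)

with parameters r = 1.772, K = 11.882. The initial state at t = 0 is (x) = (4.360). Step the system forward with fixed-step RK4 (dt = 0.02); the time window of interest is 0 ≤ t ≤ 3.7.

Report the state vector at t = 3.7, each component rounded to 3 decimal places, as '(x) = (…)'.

t=0.000: state=(4.360)
step 1 (dt=0.02): k1=(4.891), k2=(4.914), k3=(4.914), k4=(4.936); state += dt/6·(k1+2k2+2k3+k4)
t=0.020: state=(4.458)
t=0.040: state=(4.557)
t=0.060: state=(4.657)
continuing one RK4 step at a time; state shown every 10 steps (Δt=0.2):
t=0.200: state=(5.375)
t=0.400: state=(6.425)
t=0.600: state=(7.446)
t=0.800: state=(8.379)
t=1.000: state=(9.188)
t=1.200: state=(9.854)
t=1.400: state=(10.383)
t=1.600: state=(10.789)
t=1.800: state=(11.094)
t=2.000: state=(11.318)
t=2.200: state=(11.480)
t=2.400: state=(11.597)
t=2.600: state=(11.681)
t=2.800: state=(11.740)
t=3.000: state=(11.782)
t=3.200: state=(11.812)
t=3.400: state=(11.833)
t=3.600: state=(11.847)
t=3.700: state=(11.853)

(x) = (11.853)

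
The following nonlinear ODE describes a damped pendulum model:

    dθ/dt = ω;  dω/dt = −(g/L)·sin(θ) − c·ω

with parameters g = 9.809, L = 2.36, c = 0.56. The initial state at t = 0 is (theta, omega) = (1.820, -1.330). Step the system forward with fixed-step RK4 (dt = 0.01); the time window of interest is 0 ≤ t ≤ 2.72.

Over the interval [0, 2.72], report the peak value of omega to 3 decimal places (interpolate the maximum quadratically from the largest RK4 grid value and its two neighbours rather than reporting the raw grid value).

t=0.000: state=(1.820, -1.330)
step 1 (dt=0.01): k1=(-1.330, -3.283), k2=(-1.346, -3.281), k3=(-1.346, -3.281), k4=(-1.363, -3.278); state += dt/6·(k1+2k2+2k3+k4)
t=0.010: state=(1.807, -1.363)
t=0.020: state=(1.793, -1.396)
t=0.030: state=(1.779, -1.428)
continuing one RK4 step at a time; state shown every 10 steps (Δt=0.1):
t=0.100: state=(1.671, -1.655)
t=0.200: state=(1.489, -1.969)
t=0.300: state=(1.278, -2.258)
t=0.400: state=(1.039, -2.505)
t=0.500: state=(0.779, -2.686)
t=0.600: state=(0.505, -2.781)
t=0.700: state=(0.226, -2.773)
t=0.800: state=(-0.046, -2.657)
t=0.900: state=(-0.302, -2.442)
t=1.000: state=(-0.532, -2.144)
t=1.100: state=(-0.729, -1.788)
t=1.200: state=(-0.888, -1.398)
t=1.300: state=(-1.008, -0.993)
t=1.400: state=(-1.087, -0.588)
t=1.500: state=(-1.126, -0.194)
t=1.600: state=(-1.126, 0.182)
t=1.700: state=(-1.090, 0.535)
t=1.800: state=(-1.020, 0.857)
t=1.900: state=(-0.920, 1.144)
t=2.000: state=(-0.793, 1.388)
t=2.100: state=(-0.644, 1.578)
t=2.200: state=(-0.479, 1.707)
t=2.300: state=(-0.305, 1.768)
t=2.400: state=(-0.128, 1.758)
t=2.500: state=(0.045, 1.679)
t=2.600: state=(0.206, 1.536)
t=2.700: state=(0.350, 1.341)
t=2.720: state=(0.376, 1.297)
largest grid value and its neighbours: omega(2.330)=1.77295, omega(2.340)=1.77301, omega(2.350)=1.77236
parabola through these three points peaks at t≈2.336 with omega≈1.77307

max omega = 1.773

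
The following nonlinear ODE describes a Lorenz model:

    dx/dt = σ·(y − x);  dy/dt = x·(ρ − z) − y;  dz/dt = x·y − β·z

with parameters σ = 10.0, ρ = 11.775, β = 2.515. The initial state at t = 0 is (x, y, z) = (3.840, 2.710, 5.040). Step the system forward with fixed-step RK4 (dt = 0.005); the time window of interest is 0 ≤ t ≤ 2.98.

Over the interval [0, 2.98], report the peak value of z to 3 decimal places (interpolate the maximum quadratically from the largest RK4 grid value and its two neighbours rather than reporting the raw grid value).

t=0.000: state=(3.840, 2.710, 5.040)
step 1 (dt=0.005): k1=(-11.300, 23.152, -2.269), k2=(-10.439, 22.926, -2.111), k3=(-10.466, 22.939, -2.108), k4=(-9.630, 22.725, -1.950); state += dt/6·(k1+2k2+2k3+k4)
t=0.005: state=(3.788, 2.825, 5.029)
t=0.010: state=(3.744, 2.937, 5.021)
t=0.015: state=(3.707, 3.048, 5.013)
continuing one RK4 step at a time; state shown every 20 steps (Δt=0.1):
t=0.100: state=(3.914, 4.830, 5.178)
t=0.200: state=(5.284, 6.984, 6.449)
t=0.300: state=(7.026, 8.612, 9.389)
t=0.400: state=(7.982, 8.098, 13.095)
t=0.500: state=(7.154, 5.530, 14.851)
t=0.600: state=(5.256, 3.353, 13.923)
t=0.700: state=(3.689, 2.524, 11.929)
t=0.800: state=(2.928, 2.536, 9.985)
t=0.900: state=(2.831, 2.998, 8.452)
t=1.000: state=(3.219, 3.818, 7.475)
t=1.100: state=(4.013, 4.994, 7.221)
t=1.200: state=(5.139, 6.371, 7.939)
t=1.300: state=(6.335, 7.393, 9.742)
t=1.400: state=(7.020, 7.230, 12.019)
t=1.500: state=(6.682, 5.844, 13.378)
t=1.600: state=(5.576, 4.347, 13.142)
t=1.700: state=(4.464, 3.547, 11.925)
t=1.800: state=(3.811, 3.426, 10.513)
t=1.900: state=(3.672, 3.763, 9.343)
t=2.000: state=(3.960, 4.429, 8.636)
t=2.100: state=(4.576, 5.317, 8.557)
t=2.200: state=(5.380, 6.202, 9.215)
t=2.300: state=(6.107, 6.674, 10.491)
t=2.400: state=(6.399, 6.380, 11.832)
t=2.500: state=(6.076, 5.491, 12.502)
t=2.600: state=(5.364, 4.601, 12.257)
t=2.700: state=(4.679, 4.115, 11.435)
t=2.800: state=(4.286, 4.071, 10.487)
t=2.900: state=(4.244, 4.368, 9.729)
t=2.980: state=(4.435, 4.778, 9.389)
largest grid value and its neighbours: z(0.505)=14.85823, z(0.510)=14.85854, z(0.515)=14.85193
parabola through these three points peaks at t≈0.508 with z≈14.85925

max z = 14.859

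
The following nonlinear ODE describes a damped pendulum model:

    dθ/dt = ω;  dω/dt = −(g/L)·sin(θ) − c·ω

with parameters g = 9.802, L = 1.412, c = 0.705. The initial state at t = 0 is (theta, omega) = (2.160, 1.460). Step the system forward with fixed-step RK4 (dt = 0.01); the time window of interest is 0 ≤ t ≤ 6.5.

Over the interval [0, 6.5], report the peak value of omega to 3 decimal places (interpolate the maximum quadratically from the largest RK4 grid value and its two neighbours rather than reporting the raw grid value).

t=0.000: state=(2.160, 1.460)
step 1 (dt=0.01): k1=(1.460, -6.801), k2=(1.426, -6.748), k3=(1.426, -6.749), k4=(1.393, -6.698); state += dt/6·(k1+2k2+2k3+k4)
t=0.010: state=(2.174, 1.393)
t=0.020: state=(2.188, 1.326)
t=0.030: state=(2.201, 1.261)
continuing one RK4 step at a time; state shown every 25 steps (Δt=0.25):
t=0.250: state=(2.336, 0.018)
t=0.500: state=(2.189, -1.186)
t=0.750: state=(1.737, -2.440)
t=1.000: state=(0.977, -3.567)
t=1.250: state=(0.036, -3.720)
t=1.500: state=(-0.765, -2.512)
t=1.750: state=(-1.176, -0.766)
t=2.000: state=(-1.161, 0.842)
t=2.250: state=(-0.790, 2.032)
t=2.500: state=(-0.209, 2.455)
t=2.750: state=(0.355, 1.912)
t=3.000: state=(0.697, 0.769)
t=3.250: state=(0.736, -0.431)
t=3.500: state=(0.509, -1.306)
t=3.750: state=(0.132, -1.594)
t=4.000: state=(-0.233, -1.236)
t=4.250: state=(-0.452, -0.474)
t=4.500: state=(-0.467, 0.332)
t=4.750: state=(-0.307, 0.892)
t=5.000: state=(-0.057, 1.033)
t=5.250: state=(0.175, 0.758)
t=5.500: state=(0.302, 0.240)
t=5.750: state=(0.294, -0.283)
t=6.000: state=(0.177, -0.616)
t=6.250: state=(0.011, -0.663)
t=6.500: state=(-0.133, -0.448)
largest grid value and its neighbours: omega(2.470)=2.45659, omega(2.480)=2.45780, omega(2.490)=2.45735
parabola through these three points peaks at t≈2.482 with omega≈2.45784

max omega = 2.458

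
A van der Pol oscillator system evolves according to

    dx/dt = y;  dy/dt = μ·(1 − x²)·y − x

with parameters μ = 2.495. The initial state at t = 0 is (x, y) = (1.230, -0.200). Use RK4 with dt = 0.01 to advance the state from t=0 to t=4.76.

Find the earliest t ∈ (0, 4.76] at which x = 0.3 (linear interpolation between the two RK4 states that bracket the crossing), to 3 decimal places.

t = 1.135

t=0.000: state=(1.230, -0.200)
step 1 (dt=0.01): k1=(-0.200, -0.974), k2=(-0.205, -0.968), k3=(-0.205, -0.968), k4=(-0.210, -0.962); state += dt/6·(k1+2k2+2k3+k4)
t=0.010: state=(1.228, -0.210)
t=0.020: state=(1.226, -0.219)
t=0.030: state=(1.224, -0.229)
continuing one RK4 step at a time; state shown every 20 steps (Δt=0.2):
t=0.200: state=(1.172, -0.377)
t=0.400: state=(1.080, -0.541)
t=0.600: state=(0.954, -0.734)
t=0.800: state=(0.781, -1.014)
t=1.000: state=(0.535, -1.492)
t=1.130: state=(0.310, -2.006)
next step: t=1.140: state=(0.290, -2.055) — x has crossed 0.3
linear interpolation between t=1.130 (0.31015) and t=1.140 (0.28984) → t≈1.135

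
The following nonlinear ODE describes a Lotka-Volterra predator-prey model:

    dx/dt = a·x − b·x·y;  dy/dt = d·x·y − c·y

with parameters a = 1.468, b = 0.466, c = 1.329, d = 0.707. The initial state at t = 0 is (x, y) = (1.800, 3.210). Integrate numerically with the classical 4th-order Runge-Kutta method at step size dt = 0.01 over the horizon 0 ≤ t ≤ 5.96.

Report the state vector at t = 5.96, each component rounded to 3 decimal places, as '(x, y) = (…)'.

t=0.000: state=(1.800, 3.210)
step 1 (dt=0.01): k1=(-0.050, -0.181), k2=(-0.049, -0.182), k3=(-0.049, -0.182), k4=(-0.049, -0.182); state += dt/6·(k1+2k2+2k3+k4)
t=0.010: state=(1.800, 3.208)
t=0.020: state=(1.799, 3.206)
t=0.030: state=(1.799, 3.205)
continuing one RK4 step at a time; state shown every 20 steps (Δt=0.2):
t=0.200: state=(1.793, 3.172)
t=0.400: state=(1.793, 3.133)
t=0.600: state=(1.799, 3.096)
t=0.800: state=(1.811, 3.063)
t=1.000: state=(1.828, 3.037)
t=1.200: state=(1.849, 3.019)
t=1.400: state=(1.872, 3.011)
t=1.600: state=(1.897, 3.013)
t=1.800: state=(1.920, 3.025)
t=2.000: state=(1.941, 3.047)
t=2.200: state=(1.957, 3.077)
t=2.400: state=(1.967, 3.114)
t=2.600: state=(1.970, 3.153)
t=2.800: state=(1.966, 3.193)
t=3.000: state=(1.955, 3.230)
t=3.200: state=(1.937, 3.261)
t=3.400: state=(1.915, 3.282)
t=3.600: state=(1.891, 3.293)
t=3.800: state=(1.866, 3.293)
t=4.000: state=(1.842, 3.280)
t=4.200: state=(1.821, 3.258)
t=4.400: state=(1.806, 3.227)
t=4.600: state=(1.796, 3.191)
t=4.800: state=(1.792, 3.153)
t=5.000: state=(1.795, 3.114)
t=5.200: state=(1.804, 3.079)
t=5.400: state=(1.819, 3.049)
t=5.600: state=(1.838, 3.027)
t=5.800: state=(1.861, 3.014)
t=5.960: state=(1.880, 3.010)

(x, y) = (1.880, 3.010)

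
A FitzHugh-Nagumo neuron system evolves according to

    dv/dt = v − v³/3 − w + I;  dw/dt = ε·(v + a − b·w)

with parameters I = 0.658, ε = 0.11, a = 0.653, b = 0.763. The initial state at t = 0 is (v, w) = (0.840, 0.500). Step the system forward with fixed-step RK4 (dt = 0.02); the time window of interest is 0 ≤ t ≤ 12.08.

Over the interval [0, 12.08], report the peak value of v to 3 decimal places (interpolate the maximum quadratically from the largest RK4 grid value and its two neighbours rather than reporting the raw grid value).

t=0.000: state=(0.840, 0.500)
step 1 (dt=0.02): k1=(0.800, 0.122), k2=(0.802, 0.123), k3=(0.802, 0.123), k4=(0.802, 0.124); state += dt/6·(k1+2k2+2k3+k4)
t=0.020: state=(0.856, 0.502)
t=0.040: state=(0.872, 0.505)
t=0.060: state=(0.888, 0.507)
continuing one RK4 step at a time; state shown every 25 steps (Δt=0.5):
t=0.500: state=(1.228, 0.571)
t=1.000: state=(1.500, 0.657)
t=1.500: state=(1.617, 0.749)
t=2.000: state=(1.639, 0.842)
t=2.500: state=(1.617, 0.930)
t=3.000: state=(1.579, 1.013)
t=3.500: state=(1.532, 1.090)
t=4.000: state=(1.481, 1.162)
t=4.500: state=(1.427, 1.228)
t=5.000: state=(1.370, 1.288)
t=5.500: state=(1.310, 1.342)
t=6.000: state=(1.246, 1.391)
t=6.500: state=(1.178, 1.434)
t=7.000: state=(1.103, 1.472)
t=7.500: state=(1.018, 1.504)
t=8.000: state=(0.921, 1.529)
t=8.500: state=(0.805, 1.548)
t=9.000: state=(0.657, 1.559)
t=9.500: state=(0.456, 1.561)
t=10.000: state=(0.160, 1.549)
t=10.500: state=(-0.305, 1.517)
t=11.000: state=(-0.982, 1.456)
t=11.500: state=(-1.613, 1.360)
t=12.000: state=(-1.883, 1.244)
t=12.080: state=(-1.900, 1.224)
largest grid value and its neighbours: v(1.920)=1.63909, v(1.940)=1.63910, v(1.960)=1.63903
parabola through these three points peaks at t≈1.932 with v≈1.63910

max v = 1.639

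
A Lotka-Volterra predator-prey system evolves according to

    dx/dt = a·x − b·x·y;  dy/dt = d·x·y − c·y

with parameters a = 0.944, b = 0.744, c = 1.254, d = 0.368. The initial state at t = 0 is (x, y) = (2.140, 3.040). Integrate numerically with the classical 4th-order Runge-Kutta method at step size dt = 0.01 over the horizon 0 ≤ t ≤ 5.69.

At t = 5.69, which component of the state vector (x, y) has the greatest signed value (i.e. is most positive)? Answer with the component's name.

largest component: x

t=0.000: state=(2.140, 3.040)
step 1 (dt=0.01): k1=(-2.820, -1.418), k2=(-2.790, -1.431), k3=(-2.790, -1.430), k4=(-2.761, -1.442); state += dt/6·(k1+2k2+2k3+k4)
t=0.010: state=(2.112, 3.026)
t=0.020: state=(2.085, 3.011)
t=0.030: state=(2.058, 2.996)
continuing one RK4 step at a time; state shown every 20 steps (Δt=0.2):
t=0.200: state=(1.683, 2.720)
t=0.400: state=(1.392, 2.368)
t=0.600: state=(1.212, 2.027)
t=0.800: state=(1.109, 1.717)
t=1.000: state=(1.059, 1.447)
t=1.200: state=(1.050, 1.217)
t=1.400: state=(1.074, 1.023)
t=1.600: state=(1.127, 0.863)
t=1.800: state=(1.209, 0.732)
t=2.000: state=(1.321, 0.625)
t=2.200: state=(1.463, 0.539)
t=2.400: state=(1.640, 0.470)
t=2.600: state=(1.855, 0.416)
t=2.800: state=(2.113, 0.374)
t=3.000: state=(2.419, 0.344)
t=3.200: state=(2.780, 0.324)
t=3.400: state=(3.203, 0.314)
t=3.600: state=(3.692, 0.315)
t=3.800: state=(4.252, 0.328)
t=4.000: state=(4.881, 0.357)
t=4.200: state=(5.570, 0.408)
t=4.400: state=(6.295, 0.492)
t=4.600: state=(7.003, 0.624)
t=4.800: state=(7.598, 0.832)
t=5.000: state=(7.931, 1.149)
t=5.200: state=(7.820, 1.602)
t=5.400: state=(7.140, 2.170)
t=5.600: state=(5.978, 2.742)
t=5.690: state=(5.377, 2.957)
compare at T: x=5.377, y=2.957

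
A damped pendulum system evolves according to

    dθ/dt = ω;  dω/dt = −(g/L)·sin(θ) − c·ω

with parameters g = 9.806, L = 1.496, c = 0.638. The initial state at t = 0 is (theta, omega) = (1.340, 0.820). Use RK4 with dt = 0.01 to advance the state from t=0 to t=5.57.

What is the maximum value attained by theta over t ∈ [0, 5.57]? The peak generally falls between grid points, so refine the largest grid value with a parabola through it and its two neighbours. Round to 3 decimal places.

t=0.000: state=(1.340, 0.820)
step 1 (dt=0.01): k1=(0.820, -6.904), k2=(0.785, -6.888), k3=(0.786, -6.888), k4=(0.751, -6.872); state += dt/6·(k1+2k2+2k3+k4)
t=0.010: state=(1.348, 0.751)
t=0.020: state=(1.355, 0.683)
t=0.030: state=(1.362, 0.614)
continuing one RK4 step at a time; state shown every 20 steps (Δt=0.2):
t=0.200: state=(1.371, -0.486)
t=0.400: state=(1.158, -1.605)
t=0.600: state=(0.749, -2.416)
t=0.800: state=(0.227, -2.696)
t=1.000: state=(-0.285, -2.324)
t=1.200: state=(-0.669, -1.463)
t=1.400: state=(-0.858, -0.421)
t=1.600: state=(-0.841, 0.567)
t=1.800: state=(-0.646, 1.341)
t=2.000: state=(-0.329, 1.758)
t=2.200: state=(0.027, 1.726)
t=2.400: state=(0.334, 1.286)
t=2.600: state=(0.526, 0.605)
t=2.800: state=(0.573, -0.123)
t=3.000: state=(0.484, -0.739)
t=3.200: state=(0.293, -1.121)
t=3.400: state=(0.056, -1.198)
t=3.600: state=(-0.166, -0.980)
t=3.800: state=(-0.322, -0.555)
t=4.000: state=(-0.383, -0.053)
t=4.200: state=(-0.347, 0.400)
t=4.400: state=(-0.233, 0.708)
t=4.600: state=(-0.077, 0.813)
t=4.800: state=(0.079, 0.710)
t=5.000: state=(0.197, 0.450)
t=5.200: state=(0.254, 0.114)
t=5.400: state=(0.243, -0.209)
t=5.570: state=(0.189, -0.416)
largest grid value and its neighbours: theta(0.110)=1.38920, theta(0.120)=1.38969, theta(0.130)=1.38954
parabola through these three points peaks at t≈0.123 with theta≈1.38972

max theta = 1.390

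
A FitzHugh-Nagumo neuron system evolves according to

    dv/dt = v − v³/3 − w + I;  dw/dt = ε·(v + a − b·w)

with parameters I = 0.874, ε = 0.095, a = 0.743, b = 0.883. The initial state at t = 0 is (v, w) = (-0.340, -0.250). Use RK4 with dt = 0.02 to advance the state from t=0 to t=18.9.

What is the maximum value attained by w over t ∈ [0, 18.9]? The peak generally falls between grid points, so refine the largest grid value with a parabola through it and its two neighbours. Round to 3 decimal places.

max w = 1.687

t=0.000: state=(-0.340, -0.250)
step 1 (dt=0.02): k1=(0.797, 0.059), k2=(0.804, 0.060), k3=(0.804, 0.060), k4=(0.810, 0.061); state += dt/6·(k1+2k2+2k3+k4)
t=0.020: state=(-0.324, -0.249)
t=0.040: state=(-0.308, -0.248)
t=0.060: state=(-0.291, -0.246)
continuing one RK4 step at a time; state shown every 50 steps (Δt=1):
t=1.000: state=(0.909, -0.143)
t=2.000: state=(1.955, 0.080)
t=3.000: state=(1.982, 0.323)
t=4.000: state=(1.909, 0.542)
t=5.000: state=(1.831, 0.736)
t=6.000: state=(1.753, 0.908)
t=7.000: state=(1.676, 1.059)
t=8.000: state=(1.598, 1.190)
t=9.000: state=(1.519, 1.304)
t=10.000: state=(1.438, 1.402)
t=11.000: state=(1.355, 1.484)
t=12.000: state=(1.268, 1.552)
t=13.000: state=(1.175, 1.606)
t=14.000: state=(1.071, 1.647)
t=15.000: state=(0.949, 1.674)
t=16.000: state=(0.790, 1.687)
t=17.000: state=(0.552, 1.681)
t=18.000: state=(0.090, 1.645)
t=18.900: state=(-0.823, 1.560)
largest grid value and its neighbours: w(16.200)=1.68718, w(16.220)=1.68719, w(16.240)=1.68718
parabola through these three points peaks at t≈16.223 with w≈1.68719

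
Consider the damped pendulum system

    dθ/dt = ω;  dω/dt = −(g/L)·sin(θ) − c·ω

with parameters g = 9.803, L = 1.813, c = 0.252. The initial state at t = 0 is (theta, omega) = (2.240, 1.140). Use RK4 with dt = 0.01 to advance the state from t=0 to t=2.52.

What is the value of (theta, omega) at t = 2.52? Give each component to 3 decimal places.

t=0.000: state=(2.240, 1.140)
step 1 (dt=0.01): k1=(1.140, -4.528), k2=(1.117, -4.503), k3=(1.117, -4.504), k4=(1.095, -4.479); state += dt/6·(k1+2k2+2k3+k4)
t=0.010: state=(2.251, 1.095)
t=0.020: state=(2.262, 1.050)
t=0.030: state=(2.272, 1.006)
continuing one RK4 step at a time; state shown every 10 steps (Δt=0.1):
t=0.100: state=(2.332, 0.710)
t=0.200: state=(2.383, 0.317)
t=0.300: state=(2.396, -0.055)
t=0.400: state=(2.373, -0.419)
t=0.500: state=(2.312, -0.790)
t=0.600: state=(2.214, -1.180)
t=0.700: state=(2.075, -1.598)
t=0.800: state=(1.893, -2.046)
t=0.900: state=(1.665, -2.516)
t=1.000: state=(1.390, -2.985)
t=1.100: state=(1.070, -3.412)
t=1.200: state=(0.711, -3.741)
t=1.300: state=(0.327, -3.911)
t=1.400: state=(-0.065, -3.883)
t=1.500: state=(-0.443, -3.651)
t=1.600: state=(-0.789, -3.252)
t=1.700: state=(-1.090, -2.740)
t=1.800: state=(-1.335, -2.172)
t=1.900: state=(-1.523, -1.590)
t=2.000: state=(-1.654, -1.017)
t=2.100: state=(-1.727, -0.462)
t=2.200: state=(-1.747, 0.076)
t=2.300: state=(-1.713, 0.601)
t=2.400: state=(-1.627, 1.117)
t=2.500: state=(-1.490, 1.623)
t=2.520: state=(-1.456, 1.722)

(theta, omega) = (-1.456, 1.722)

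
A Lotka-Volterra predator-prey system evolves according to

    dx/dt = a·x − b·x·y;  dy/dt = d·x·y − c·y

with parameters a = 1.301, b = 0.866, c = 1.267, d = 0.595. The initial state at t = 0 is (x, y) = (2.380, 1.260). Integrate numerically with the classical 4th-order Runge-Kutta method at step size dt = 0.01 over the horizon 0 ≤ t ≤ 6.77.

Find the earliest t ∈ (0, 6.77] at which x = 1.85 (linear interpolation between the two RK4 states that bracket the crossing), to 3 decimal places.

t = 2.420

t=0.000: state=(2.380, 1.260)
step 1 (dt=0.01): k1=(0.499, 0.188), k2=(0.498, 0.190), k3=(0.498, 0.190), k4=(0.497, 0.192); state += dt/6·(k1+2k2+2k3+k4)
t=0.010: state=(2.385, 1.262)
t=0.020: state=(2.390, 1.264)
t=0.030: state=(2.395, 1.266)
continuing one RK4 step at a time; state shown every 25 steps (Δt=0.25):
t=0.250: state=(2.493, 1.319)
t=0.500: state=(2.572, 1.402)
t=0.750: state=(2.601, 1.501)
t=1.000: state=(2.572, 1.608)
t=1.250: state=(2.486, 1.708)
t=1.500: state=(2.357, 1.784)
t=1.750: state=(2.206, 1.825)
t=2.000: state=(2.056, 1.825)
t=2.250: state=(1.923, 1.787)
t=2.420: state=(1.850, 1.744)
next step: t=2.430: state=(1.846, 1.741) — x has crossed 1.85
linear interpolation between t=2.420 (1.85008) and t=2.430 (1.84624) → t≈2.420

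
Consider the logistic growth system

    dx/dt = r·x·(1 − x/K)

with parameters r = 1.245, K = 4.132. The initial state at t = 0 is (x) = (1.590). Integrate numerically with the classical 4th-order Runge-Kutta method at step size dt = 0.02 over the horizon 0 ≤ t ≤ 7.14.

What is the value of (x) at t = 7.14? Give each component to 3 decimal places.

t=0.000: state=(1.590)
step 1 (dt=0.02): k1=(1.218), k2=(1.221), k3=(1.221), k4=(1.225); state += dt/6·(k1+2k2+2k3+k4)
t=0.020: state=(1.614)
t=0.040: state=(1.639)
t=0.060: state=(1.664)
continuing one RK4 step at a time; state shown every 25 steps (Δt=0.5):
t=0.500: state=(2.224)
t=1.000: state=(2.829)
t=1.500: state=(3.313)
t=2.000: state=(3.648)
t=2.500: state=(3.858)
t=3.000: state=(3.980)
t=3.500: state=(4.049)
t=4.000: state=(4.087)
t=4.500: state=(4.108)
t=5.000: state=(4.119)
t=5.500: state=(4.125)
t=6.000: state=(4.128)
t=6.500: state=(4.130)
t=7.000: state=(4.131)
t=7.140: state=(4.131)

(x) = (4.131)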